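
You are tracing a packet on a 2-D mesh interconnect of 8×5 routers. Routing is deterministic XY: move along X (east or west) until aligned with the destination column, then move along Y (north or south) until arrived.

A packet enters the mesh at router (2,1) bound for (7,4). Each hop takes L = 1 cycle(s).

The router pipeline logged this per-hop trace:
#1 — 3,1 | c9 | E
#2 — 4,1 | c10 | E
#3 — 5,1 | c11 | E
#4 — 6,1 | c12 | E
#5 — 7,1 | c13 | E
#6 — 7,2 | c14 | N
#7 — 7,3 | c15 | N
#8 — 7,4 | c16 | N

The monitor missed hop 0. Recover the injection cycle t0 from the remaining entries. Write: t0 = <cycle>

cyc[1] = 9 and cyc[k] = t0 + k·L for every k.
Subtract one hop: t0 = 9 − 1 = 8.

t0 = 8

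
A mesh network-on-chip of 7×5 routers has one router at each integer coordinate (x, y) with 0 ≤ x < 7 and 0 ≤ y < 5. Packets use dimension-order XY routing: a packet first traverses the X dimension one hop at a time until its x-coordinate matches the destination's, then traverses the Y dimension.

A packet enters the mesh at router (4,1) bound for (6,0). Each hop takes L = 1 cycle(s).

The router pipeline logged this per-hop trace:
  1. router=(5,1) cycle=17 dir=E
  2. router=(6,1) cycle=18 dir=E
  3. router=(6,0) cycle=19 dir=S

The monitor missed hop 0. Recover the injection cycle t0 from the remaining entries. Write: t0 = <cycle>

t0 = 16

Hop 1 reached at cycle 17; hop k is at t0 + k·L.
So t0 = 17 − 1·1 = 16.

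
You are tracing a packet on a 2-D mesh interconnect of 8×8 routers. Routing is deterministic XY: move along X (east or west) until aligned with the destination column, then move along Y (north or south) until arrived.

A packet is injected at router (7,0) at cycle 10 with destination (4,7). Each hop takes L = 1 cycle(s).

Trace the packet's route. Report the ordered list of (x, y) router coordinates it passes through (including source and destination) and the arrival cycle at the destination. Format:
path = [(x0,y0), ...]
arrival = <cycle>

path = [(7,0), (6,0), (5,0), (4,0), (4,1), (4,2), (4,3), (4,4), (4,5), (4,6), (4,7)]
arrival = 20

hop 0: (7,0) @ cyc 10
hop 1: (6,0) @ cyc 11  [W]
hop 2: (5,0) @ cyc 12  [W]
hop 3: (4,0) @ cyc 13  [W]
hop 4: (4,1) @ cyc 14  [N]
hop 5: (4,2) @ cyc 15  [N]
hop 6: (4,3) @ cyc 16  [N]
hop 7: (4,4) @ cyc 17  [N]
hop 8: (4,5) @ cyc 18  [N]
hop 9: (4,6) @ cyc 19  [N]
hop 10: (4,7) @ cyc 20  [N]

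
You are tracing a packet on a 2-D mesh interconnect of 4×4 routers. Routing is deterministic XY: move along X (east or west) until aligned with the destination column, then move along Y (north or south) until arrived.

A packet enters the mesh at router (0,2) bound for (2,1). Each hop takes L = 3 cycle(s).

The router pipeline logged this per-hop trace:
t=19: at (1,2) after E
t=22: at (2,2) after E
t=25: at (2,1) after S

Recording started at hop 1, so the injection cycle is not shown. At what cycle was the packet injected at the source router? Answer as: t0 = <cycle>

At hop 1 the cycle is 19; in general cyc_k = t0 + kL.
t0 = cyc[1] − L = 19 − 3 = 16.

t0 = 16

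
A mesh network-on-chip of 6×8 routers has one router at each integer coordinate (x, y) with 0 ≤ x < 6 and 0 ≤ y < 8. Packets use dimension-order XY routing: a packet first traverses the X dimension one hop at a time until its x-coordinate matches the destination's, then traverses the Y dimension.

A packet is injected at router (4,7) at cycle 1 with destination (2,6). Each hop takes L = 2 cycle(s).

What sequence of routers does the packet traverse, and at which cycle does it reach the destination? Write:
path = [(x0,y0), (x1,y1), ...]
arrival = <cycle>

path = [(4,7), (3,7), (2,7), (2,6)]
arrival = 7

#0 — 4,7 | c1
#1 — 3,7 | c3 | W
#2 — 2,7 | c5 | W
#3 — 2,6 | c7 | S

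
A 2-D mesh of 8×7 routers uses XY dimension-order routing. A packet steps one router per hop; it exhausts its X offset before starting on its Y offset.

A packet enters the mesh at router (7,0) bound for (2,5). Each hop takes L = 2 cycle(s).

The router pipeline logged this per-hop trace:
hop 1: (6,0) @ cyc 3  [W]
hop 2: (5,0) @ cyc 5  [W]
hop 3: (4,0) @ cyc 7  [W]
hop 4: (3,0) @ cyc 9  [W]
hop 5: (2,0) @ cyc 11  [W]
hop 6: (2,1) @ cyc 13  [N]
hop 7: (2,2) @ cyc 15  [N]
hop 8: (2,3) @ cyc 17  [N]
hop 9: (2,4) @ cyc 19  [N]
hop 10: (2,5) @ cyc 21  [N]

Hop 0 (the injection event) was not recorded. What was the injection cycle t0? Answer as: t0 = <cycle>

The first recorded entry is hop 1 at cycle 3.
Subtract one hop: t0 = 3 − 2 = 1.

t0 = 1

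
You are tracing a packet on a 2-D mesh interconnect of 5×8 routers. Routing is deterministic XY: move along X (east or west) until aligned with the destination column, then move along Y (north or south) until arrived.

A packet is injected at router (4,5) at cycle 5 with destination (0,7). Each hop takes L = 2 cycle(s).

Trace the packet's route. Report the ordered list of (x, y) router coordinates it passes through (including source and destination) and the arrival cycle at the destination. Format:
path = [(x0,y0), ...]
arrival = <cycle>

path = [(4,5), (3,5), (2,5), (1,5), (0,5), (0,6), (0,7)]
arrival = 17

hop 0: (4,5) @ cyc 5
hop 1: (3,5) @ cyc 7  [W]
hop 2: (2,5) @ cyc 9  [W]
hop 3: (1,5) @ cyc 11  [W]
hop 4: (0,5) @ cyc 13  [W]
hop 5: (0,6) @ cyc 15  [N]
hop 6: (0,7) @ cyc 17  [N]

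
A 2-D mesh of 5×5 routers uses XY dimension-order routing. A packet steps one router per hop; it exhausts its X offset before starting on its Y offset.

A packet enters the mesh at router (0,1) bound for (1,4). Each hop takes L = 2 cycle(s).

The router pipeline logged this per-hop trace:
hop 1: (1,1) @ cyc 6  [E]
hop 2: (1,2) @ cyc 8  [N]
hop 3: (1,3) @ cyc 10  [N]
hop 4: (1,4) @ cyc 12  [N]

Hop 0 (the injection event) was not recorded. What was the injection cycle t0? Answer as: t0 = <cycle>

At hop 1 the cycle is 6; in general cyc_k = t0 + kL.
t0 = cyc[1] − L = 6 − 2 = 4.

t0 = 4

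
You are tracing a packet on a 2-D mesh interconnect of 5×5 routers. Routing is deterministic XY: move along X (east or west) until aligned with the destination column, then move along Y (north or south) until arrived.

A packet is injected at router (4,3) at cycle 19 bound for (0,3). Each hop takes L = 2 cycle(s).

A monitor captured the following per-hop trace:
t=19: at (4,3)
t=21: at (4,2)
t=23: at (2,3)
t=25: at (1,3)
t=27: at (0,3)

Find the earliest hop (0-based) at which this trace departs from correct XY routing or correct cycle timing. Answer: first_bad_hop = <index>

first_bad_hop = 1

[1] (+0,-1) / 2c ⇒ BAD: Y-move but x=4≠0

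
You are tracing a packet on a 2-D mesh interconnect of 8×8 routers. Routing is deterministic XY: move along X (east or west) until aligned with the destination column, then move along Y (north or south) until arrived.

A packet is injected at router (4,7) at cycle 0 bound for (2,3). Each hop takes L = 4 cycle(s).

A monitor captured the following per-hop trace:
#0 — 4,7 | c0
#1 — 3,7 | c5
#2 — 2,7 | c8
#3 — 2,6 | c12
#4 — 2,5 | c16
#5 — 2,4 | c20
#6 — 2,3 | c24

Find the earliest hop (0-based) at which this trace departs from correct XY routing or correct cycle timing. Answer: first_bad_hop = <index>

[1] (-1,+0) / 5c ⇒ BAD: Δcyc=5≠L

first_bad_hop = 1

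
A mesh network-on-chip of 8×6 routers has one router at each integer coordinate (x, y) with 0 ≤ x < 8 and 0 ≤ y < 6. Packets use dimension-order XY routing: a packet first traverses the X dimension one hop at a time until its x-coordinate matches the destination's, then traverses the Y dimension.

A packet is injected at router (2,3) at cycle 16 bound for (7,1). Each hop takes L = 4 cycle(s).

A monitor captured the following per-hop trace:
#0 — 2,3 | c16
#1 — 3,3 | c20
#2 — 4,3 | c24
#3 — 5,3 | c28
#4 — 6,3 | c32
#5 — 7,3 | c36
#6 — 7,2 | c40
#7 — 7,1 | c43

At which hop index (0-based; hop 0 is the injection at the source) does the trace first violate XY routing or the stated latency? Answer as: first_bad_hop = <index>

  1: Δx=+1 Δy=+0 Δt=4 [ok]
  2: Δx=+1 Δy=+0 Δt=4 [ok]
  3: Δx=+1 Δy=+0 Δt=4 [ok]
  4: Δx=+1 Δy=+0 Δt=4 [ok]
  5: Δx=+1 Δy=+0 Δt=4 [ok]
  6: Δx=+0 Δy=-1 Δt=4 [ok]
  7: Δx=+0 Δy=-1 Δt=3 [BAD: Δcyc=3≠L]

first_bad_hop = 7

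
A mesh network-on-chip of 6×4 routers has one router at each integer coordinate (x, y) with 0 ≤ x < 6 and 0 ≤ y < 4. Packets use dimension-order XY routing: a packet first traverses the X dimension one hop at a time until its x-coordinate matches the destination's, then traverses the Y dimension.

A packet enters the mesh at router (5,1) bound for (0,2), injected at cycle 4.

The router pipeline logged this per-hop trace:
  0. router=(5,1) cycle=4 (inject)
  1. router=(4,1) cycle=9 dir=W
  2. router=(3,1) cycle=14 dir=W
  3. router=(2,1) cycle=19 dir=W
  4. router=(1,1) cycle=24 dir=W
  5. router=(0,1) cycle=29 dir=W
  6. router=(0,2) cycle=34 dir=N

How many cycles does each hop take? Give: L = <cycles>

Δcyc across hop 0→1: 9 − 4 = 5.
One hop costs L cycles, so L = 5.

L = 5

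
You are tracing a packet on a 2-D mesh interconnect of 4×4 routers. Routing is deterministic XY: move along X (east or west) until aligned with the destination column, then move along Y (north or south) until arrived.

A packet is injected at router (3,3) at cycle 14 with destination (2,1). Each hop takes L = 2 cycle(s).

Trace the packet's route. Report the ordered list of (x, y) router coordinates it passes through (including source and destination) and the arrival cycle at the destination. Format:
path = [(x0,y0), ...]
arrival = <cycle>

[0] x=3 y=3 t=14
[1] x=2 y=3 t=16 →W
[2] x=2 y=2 t=18 →S
[3] x=2 y=1 t=20 →S

path = [(3,3), (2,3), (2,2), (2,1)]
arrival = 20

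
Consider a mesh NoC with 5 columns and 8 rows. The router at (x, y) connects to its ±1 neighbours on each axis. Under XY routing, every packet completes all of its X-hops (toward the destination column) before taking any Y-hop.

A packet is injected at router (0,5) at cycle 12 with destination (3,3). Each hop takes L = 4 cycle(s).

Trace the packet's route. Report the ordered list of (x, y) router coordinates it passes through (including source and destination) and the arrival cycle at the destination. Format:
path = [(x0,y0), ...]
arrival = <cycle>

hop 0: (0,5) @ cyc 12
hop 1: (1,5) @ cyc 16  [E]
hop 2: (2,5) @ cyc 20  [E]
hop 3: (3,5) @ cyc 24  [E]
hop 4: (3,4) @ cyc 28  [S]
hop 5: (3,3) @ cyc 32  [S]

path = [(0,5), (1,5), (2,5), (3,5), (3,4), (3,3)]
arrival = 32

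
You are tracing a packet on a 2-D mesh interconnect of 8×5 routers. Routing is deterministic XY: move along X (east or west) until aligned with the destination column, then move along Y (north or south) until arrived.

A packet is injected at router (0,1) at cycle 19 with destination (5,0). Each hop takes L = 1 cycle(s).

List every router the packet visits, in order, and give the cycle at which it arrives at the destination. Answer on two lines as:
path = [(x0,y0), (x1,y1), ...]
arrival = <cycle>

t=19: at (0,1)
t=20: at (1,1) after E
t=21: at (2,1) after E
t=22: at (3,1) after E
t=23: at (4,1) after E
t=24: at (5,1) after E
t=25: at (5,0) after S

path = [(0,1), (1,1), (2,1), (3,1), (4,1), (5,1), (5,0)]
arrival = 25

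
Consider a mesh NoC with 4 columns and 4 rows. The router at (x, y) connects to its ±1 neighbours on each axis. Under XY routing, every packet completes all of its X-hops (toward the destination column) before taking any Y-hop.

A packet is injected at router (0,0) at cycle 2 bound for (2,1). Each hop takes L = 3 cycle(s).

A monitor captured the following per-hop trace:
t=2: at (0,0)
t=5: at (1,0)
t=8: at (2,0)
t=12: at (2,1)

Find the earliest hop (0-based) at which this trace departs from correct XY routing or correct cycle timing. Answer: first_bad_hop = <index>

check 1→ d=(1,0) cyc+3: ok
check 2→ d=(1,0) cyc+3: ok
check 3→ d=(0,1) cyc+4: BAD: Δcyc=4≠L

first_bad_hop = 3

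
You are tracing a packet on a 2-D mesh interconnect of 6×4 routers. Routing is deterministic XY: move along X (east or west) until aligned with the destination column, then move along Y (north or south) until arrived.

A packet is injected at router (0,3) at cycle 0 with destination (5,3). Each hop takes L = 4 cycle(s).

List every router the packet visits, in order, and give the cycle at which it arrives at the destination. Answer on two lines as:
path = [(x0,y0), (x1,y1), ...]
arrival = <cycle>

hop 0: (0,3) @ cyc 0
hop 1: (1,3) @ cyc 4  [E]
hop 2: (2,3) @ cyc 8  [E]
hop 3: (3,3) @ cyc 12  [E]
hop 4: (4,3) @ cyc 16  [E]
hop 5: (5,3) @ cyc 20  [E]

path = [(0,3), (1,3), (2,3), (3,3), (4,3), (5,3)]
arrival = 20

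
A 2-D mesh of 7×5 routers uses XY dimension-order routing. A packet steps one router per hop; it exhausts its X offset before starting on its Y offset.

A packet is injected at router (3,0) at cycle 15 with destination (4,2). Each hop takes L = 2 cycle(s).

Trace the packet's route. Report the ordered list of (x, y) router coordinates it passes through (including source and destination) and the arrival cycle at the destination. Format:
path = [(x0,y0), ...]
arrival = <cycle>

path = [(3,0), (4,0), (4,1), (4,2)]
arrival = 21

#0 — 3,0 | c15
#1 — 4,0 | c17 | E
#2 — 4,1 | c19 | N
#3 — 4,2 | c21 | N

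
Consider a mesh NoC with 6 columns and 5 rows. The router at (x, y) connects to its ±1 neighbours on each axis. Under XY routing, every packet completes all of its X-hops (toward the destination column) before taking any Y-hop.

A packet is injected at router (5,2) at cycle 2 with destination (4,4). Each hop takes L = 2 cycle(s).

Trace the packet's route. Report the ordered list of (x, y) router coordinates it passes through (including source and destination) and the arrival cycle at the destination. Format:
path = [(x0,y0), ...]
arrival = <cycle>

hop 0: (5,2) @ cyc 2
hop 1: (4,2) @ cyc 4  [W]
hop 2: (4,3) @ cyc 6  [N]
hop 3: (4,4) @ cyc 8  [N]

path = [(5,2), (4,2), (4,3), (4,4)]
arrival = 8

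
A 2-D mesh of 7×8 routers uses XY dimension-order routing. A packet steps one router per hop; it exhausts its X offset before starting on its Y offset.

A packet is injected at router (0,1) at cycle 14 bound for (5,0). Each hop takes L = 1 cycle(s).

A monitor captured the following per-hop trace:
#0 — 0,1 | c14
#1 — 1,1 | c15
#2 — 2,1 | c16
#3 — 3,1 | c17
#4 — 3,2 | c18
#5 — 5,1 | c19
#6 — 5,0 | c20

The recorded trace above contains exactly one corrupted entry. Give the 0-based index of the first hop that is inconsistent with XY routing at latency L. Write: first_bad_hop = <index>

  1: Δx=+1 Δy=+0 Δt=1 [ok]
  2: Δx=+1 Δy=+0 Δt=1 [ok]
  3: Δx=+1 Δy=+0 Δt=1 [ok]
  4: Δx=+0 Δy=+1 Δt=1 [BAD: Y-move but x=3≠5]

first_bad_hop = 4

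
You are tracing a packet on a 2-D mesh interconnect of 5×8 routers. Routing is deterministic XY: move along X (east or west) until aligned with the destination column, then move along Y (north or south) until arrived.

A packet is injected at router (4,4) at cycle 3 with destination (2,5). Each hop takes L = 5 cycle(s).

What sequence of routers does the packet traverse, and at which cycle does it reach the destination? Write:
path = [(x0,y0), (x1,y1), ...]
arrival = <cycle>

#0 — 4,4 | c3
#1 — 3,4 | c8 | W
#2 — 2,4 | c13 | W
#3 — 2,5 | c18 | N

path = [(4,4), (3,4), (2,4), (2,5)]
arrival = 18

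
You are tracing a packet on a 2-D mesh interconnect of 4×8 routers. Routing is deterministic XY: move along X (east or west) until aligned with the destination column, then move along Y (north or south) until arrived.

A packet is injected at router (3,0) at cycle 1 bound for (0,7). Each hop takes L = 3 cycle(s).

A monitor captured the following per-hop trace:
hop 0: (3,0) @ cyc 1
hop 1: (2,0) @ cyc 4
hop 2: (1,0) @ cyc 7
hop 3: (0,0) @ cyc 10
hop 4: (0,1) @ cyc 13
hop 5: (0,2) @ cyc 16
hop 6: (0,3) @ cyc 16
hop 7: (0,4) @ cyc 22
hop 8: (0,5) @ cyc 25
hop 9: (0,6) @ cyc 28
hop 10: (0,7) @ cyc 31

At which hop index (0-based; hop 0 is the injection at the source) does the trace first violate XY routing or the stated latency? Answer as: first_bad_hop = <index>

hop 1: step (-1,+0), +3 cyc — ok
hop 2: step (-1,+0), +3 cyc — ok
hop 3: step (-1,+0), +3 cyc — ok
hop 4: step (+0,+1), +3 cyc — ok
hop 5: step (+0,+1), +3 cyc — ok
hop 6: step (+0,+1), +0 cyc — BAD: Δcyc=0≠L

first_bad_hop = 6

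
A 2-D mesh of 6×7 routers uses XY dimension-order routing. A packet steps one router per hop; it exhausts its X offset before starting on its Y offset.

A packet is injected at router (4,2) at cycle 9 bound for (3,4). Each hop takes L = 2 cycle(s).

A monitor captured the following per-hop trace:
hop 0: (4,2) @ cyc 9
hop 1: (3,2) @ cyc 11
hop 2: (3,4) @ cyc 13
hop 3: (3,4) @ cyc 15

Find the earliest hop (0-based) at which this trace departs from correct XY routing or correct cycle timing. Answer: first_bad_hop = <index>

first_bad_hop = 2

[1] (-1,+0) / 2c ⇒ ok
[2] (+0,+2) / 2c ⇒ BAD: non-unit step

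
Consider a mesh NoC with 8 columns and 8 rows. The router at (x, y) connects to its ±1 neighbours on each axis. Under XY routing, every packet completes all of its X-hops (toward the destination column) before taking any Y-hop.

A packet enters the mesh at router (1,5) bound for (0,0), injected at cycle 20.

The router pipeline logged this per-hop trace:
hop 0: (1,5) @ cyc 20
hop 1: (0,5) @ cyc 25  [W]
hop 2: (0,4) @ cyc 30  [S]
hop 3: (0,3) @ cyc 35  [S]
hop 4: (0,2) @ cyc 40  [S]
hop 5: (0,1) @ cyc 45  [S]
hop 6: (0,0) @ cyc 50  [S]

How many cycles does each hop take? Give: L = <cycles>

L = 5

From hop 0 (20) to hop 1 (25): +5 cycles.
Each hop adds L, hence L = 5.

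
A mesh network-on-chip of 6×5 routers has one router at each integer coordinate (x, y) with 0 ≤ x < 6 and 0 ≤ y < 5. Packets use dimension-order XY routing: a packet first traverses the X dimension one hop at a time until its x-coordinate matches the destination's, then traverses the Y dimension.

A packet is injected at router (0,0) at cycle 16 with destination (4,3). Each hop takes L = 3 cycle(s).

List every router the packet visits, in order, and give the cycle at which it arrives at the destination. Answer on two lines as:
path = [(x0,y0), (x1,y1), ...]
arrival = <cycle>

path = [(0,0), (1,0), (2,0), (3,0), (4,0), (4,1), (4,2), (4,3)]
arrival = 37

#0 — 0,0 | c16
#1 — 1,0 | c19 | E
#2 — 2,0 | c22 | E
#3 — 3,0 | c25 | E
#4 — 4,0 | c28 | E
#5 — 4,1 | c31 | N
#6 — 4,2 | c34 | N
#7 — 4,3 | c37 | N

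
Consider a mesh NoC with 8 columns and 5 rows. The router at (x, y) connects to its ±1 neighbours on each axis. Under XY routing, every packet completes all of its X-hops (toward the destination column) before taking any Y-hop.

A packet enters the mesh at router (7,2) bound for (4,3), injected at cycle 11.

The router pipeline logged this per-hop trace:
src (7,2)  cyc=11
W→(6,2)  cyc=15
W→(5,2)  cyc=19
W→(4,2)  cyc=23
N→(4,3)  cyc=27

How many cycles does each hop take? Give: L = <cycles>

From hop 0 (11) to hop 1 (15): +4 cycles.
One hop costs L cycles, so L = 4.

L = 4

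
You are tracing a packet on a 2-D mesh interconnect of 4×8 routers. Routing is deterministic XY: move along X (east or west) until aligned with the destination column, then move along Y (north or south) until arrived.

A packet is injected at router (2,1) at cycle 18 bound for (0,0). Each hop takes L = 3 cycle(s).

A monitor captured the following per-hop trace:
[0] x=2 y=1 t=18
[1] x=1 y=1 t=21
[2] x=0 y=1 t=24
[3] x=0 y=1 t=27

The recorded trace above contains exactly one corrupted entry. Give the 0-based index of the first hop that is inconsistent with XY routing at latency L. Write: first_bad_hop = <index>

check 1→ d=(-1,0) cyc+3: ok
check 2→ d=(-1,0) cyc+3: ok
check 3→ d=(0,0) cyc+3: BAD: non-unit step

first_bad_hop = 3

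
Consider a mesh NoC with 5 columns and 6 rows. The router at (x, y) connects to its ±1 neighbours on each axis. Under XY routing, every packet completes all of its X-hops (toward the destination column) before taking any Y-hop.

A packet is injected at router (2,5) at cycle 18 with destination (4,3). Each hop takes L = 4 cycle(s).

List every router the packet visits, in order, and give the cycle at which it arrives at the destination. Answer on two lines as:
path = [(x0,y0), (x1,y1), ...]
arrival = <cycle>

  0. router=(2,5) cycle=18 (inject)
  1. router=(3,5) cycle=22 dir=E
  2. router=(4,5) cycle=26 dir=E
  3. router=(4,4) cycle=30 dir=S
  4. router=(4,3) cycle=34 dir=S

path = [(2,5), (3,5), (4,5), (4,4), (4,3)]
arrival = 34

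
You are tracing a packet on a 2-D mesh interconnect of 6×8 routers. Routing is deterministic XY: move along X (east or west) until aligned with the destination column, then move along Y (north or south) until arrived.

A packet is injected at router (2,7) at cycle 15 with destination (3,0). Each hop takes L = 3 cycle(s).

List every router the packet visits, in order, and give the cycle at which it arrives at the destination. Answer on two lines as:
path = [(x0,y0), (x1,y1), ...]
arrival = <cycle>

path = [(2,7), (3,7), (3,6), (3,5), (3,4), (3,3), (3,2), (3,1), (3,0)]
arrival = 39

t=15: at (2,7)
t=18: at (3,7) after E
t=21: at (3,6) after S
t=24: at (3,5) after S
t=27: at (3,4) after S
t=30: at (3,3) after S
t=33: at (3,2) after S
t=36: at (3,1) after S
t=39: at (3,0) after S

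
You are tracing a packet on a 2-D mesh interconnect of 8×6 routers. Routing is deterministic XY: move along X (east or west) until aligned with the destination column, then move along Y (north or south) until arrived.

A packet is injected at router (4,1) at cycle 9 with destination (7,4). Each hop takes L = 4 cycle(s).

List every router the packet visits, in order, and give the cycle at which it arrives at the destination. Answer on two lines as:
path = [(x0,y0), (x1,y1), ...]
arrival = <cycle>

#0 — 4,1 | c9
#1 — 5,1 | c13 | E
#2 — 6,1 | c17 | E
#3 — 7,1 | c21 | E
#4 — 7,2 | c25 | N
#5 — 7,3 | c29 | N
#6 — 7,4 | c33 | N

path = [(4,1), (5,1), (6,1), (7,1), (7,2), (7,3), (7,4)]
arrival = 33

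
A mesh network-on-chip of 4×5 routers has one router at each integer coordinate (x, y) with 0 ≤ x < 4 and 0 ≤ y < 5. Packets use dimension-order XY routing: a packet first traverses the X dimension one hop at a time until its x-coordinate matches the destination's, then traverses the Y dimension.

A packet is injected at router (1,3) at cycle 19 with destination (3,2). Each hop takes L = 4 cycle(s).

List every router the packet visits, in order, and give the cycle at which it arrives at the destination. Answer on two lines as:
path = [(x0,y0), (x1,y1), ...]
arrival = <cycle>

path = [(1,3), (2,3), (3,3), (3,2)]
arrival = 31

  0. router=(1,3) cycle=19 (inject)
  1. router=(2,3) cycle=23 dir=E
  2. router=(3,3) cycle=27 dir=E
  3. router=(3,2) cycle=31 dir=S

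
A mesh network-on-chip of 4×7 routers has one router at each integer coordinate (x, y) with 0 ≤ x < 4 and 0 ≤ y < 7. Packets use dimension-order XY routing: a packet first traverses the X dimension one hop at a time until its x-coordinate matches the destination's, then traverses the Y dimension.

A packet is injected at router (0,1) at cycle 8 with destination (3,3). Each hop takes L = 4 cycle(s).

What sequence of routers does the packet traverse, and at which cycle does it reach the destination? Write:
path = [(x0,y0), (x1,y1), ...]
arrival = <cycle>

path = [(0,1), (1,1), (2,1), (3,1), (3,2), (3,3)]
arrival = 28

src (0,1)  cyc=8
E→(1,1)  cyc=12
E→(2,1)  cyc=16
E→(3,1)  cyc=20
N→(3,2)  cyc=24
N→(3,3)  cyc=28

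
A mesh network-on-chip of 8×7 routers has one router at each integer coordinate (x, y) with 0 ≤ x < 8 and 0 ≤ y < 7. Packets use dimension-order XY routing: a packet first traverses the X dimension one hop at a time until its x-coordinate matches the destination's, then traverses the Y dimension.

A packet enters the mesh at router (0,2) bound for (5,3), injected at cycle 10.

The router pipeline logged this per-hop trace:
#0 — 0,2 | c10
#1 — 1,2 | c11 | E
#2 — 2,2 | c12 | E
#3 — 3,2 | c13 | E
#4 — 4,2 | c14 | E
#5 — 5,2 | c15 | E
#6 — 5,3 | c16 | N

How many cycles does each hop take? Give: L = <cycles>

L = 1

cyc[1] − cyc[0] = 11 − 10 = 1.
One hop costs L cycles, so L = 1.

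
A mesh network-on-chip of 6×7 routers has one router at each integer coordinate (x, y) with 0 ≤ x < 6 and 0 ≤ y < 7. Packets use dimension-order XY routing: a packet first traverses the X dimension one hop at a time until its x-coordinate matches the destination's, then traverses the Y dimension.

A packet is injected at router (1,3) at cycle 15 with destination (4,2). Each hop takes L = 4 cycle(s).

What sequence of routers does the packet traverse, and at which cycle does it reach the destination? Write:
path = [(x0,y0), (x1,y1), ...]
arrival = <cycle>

  0. router=(1,3) cycle=15 (inject)
  1. router=(2,3) cycle=19 dir=E
  2. router=(3,3) cycle=23 dir=E
  3. router=(4,3) cycle=27 dir=E
  4. router=(4,2) cycle=31 dir=S

path = [(1,3), (2,3), (3,3), (4,3), (4,2)]
arrival = 31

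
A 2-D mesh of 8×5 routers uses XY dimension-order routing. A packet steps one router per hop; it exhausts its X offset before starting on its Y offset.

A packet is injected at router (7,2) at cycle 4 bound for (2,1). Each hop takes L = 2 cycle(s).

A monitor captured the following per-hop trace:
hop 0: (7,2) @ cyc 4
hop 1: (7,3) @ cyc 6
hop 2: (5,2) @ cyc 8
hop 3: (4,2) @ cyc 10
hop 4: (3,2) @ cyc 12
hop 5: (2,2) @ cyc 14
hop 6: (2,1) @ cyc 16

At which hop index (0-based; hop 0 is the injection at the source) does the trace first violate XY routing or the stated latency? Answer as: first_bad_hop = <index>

[1] (+0,+1) / 2c ⇒ BAD: Y-move but x=7≠2

first_bad_hop = 1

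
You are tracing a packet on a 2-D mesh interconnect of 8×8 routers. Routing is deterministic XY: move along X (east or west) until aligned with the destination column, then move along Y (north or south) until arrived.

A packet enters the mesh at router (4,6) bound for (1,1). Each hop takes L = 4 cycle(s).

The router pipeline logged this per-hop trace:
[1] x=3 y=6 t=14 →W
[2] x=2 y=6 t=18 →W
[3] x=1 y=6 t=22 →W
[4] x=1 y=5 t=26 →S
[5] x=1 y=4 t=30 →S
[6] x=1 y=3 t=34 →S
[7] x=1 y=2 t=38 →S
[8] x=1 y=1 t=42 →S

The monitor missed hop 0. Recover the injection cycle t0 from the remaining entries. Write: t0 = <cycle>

t0 = 10

Hop 1 reached at cycle 14; hop k is at t0 + k·L.
t0 = cyc[1] − L = 14 − 4 = 10.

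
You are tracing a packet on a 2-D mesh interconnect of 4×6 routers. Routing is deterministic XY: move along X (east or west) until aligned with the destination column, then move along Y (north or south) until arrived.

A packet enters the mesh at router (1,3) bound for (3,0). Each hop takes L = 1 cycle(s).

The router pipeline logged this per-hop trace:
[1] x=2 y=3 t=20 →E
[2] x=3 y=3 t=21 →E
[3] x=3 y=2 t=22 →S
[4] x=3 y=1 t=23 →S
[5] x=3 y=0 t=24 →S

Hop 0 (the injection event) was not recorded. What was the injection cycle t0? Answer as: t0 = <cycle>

t0 = 19

The first recorded entry is hop 1 at cycle 20.
Therefore t0 = 20 − L = 19.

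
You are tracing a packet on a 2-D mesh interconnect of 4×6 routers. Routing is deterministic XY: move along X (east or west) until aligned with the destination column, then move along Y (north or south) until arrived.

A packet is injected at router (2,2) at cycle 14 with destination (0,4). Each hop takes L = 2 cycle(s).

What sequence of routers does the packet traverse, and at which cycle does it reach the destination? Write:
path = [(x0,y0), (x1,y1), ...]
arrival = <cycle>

path = [(2,2), (1,2), (0,2), (0,3), (0,4)]
arrival = 22

#0 — 2,2 | c14
#1 — 1,2 | c16 | W
#2 — 0,2 | c18 | W
#3 — 0,3 | c20 | N
#4 — 0,4 | c22 | N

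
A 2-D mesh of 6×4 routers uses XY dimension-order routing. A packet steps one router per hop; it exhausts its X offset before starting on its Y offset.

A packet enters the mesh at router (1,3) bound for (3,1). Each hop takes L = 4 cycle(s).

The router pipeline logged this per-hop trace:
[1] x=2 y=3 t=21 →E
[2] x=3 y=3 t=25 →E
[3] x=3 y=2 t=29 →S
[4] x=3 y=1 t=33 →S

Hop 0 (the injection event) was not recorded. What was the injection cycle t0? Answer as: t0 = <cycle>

At hop 1 the cycle is 21; in general cyc_k = t0 + kL.
Subtract one hop: t0 = 21 − 4 = 17.

t0 = 17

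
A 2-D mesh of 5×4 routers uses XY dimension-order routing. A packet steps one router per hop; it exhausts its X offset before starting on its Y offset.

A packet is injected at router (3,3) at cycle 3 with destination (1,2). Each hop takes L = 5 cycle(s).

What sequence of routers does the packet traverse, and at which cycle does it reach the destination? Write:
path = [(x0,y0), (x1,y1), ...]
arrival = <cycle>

t=3: at (3,3)
t=8: at (2,3) after W
t=13: at (1,3) after W
t=18: at (1,2) after S

path = [(3,3), (2,3), (1,3), (1,2)]
arrival = 18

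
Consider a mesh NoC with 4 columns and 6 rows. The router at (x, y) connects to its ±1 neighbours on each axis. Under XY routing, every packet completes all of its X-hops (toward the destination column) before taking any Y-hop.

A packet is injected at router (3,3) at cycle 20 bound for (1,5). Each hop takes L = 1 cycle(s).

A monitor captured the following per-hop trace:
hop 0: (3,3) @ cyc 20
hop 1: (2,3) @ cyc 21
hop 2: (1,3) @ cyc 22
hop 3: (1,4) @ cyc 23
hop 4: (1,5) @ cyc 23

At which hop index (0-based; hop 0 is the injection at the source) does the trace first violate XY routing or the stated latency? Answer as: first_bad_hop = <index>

first_bad_hop = 4

hop 1: step (-1,+0), +1 cyc — ok
hop 2: step (-1,+0), +1 cyc — ok
hop 3: step (+0,+1), +1 cyc — ok
hop 4: step (+0,+1), +0 cyc — BAD: Δcyc=0≠L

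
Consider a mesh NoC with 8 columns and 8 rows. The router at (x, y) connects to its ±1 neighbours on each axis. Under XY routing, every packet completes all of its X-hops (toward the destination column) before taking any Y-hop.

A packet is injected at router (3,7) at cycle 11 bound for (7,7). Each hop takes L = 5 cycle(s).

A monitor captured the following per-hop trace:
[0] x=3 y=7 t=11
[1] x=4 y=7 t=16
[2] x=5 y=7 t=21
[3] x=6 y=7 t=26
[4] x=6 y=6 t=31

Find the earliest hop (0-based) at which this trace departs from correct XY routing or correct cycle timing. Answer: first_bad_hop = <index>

first_bad_hop = 4

hop 1: step (+1,+0), +5 cyc — ok
hop 2: step (+1,+0), +5 cyc — ok
hop 3: step (+1,+0), +5 cyc — ok
hop 4: step (+0,-1), +5 cyc — BAD: Y-move but x=6≠7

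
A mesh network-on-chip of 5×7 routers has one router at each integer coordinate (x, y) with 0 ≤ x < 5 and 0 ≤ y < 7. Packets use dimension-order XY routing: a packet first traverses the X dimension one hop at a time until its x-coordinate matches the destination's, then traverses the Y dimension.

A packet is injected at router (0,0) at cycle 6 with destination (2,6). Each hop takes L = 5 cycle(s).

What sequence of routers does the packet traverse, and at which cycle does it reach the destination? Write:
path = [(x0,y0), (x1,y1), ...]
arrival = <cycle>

#0 — 0,0 | c6
#1 — 1,0 | c11 | E
#2 — 2,0 | c16 | E
#3 — 2,1 | c21 | N
#4 — 2,2 | c26 | N
#5 — 2,3 | c31 | N
#6 — 2,4 | c36 | N
#7 — 2,5 | c41 | N
#8 — 2,6 | c46 | N

path = [(0,0), (1,0), (2,0), (2,1), (2,2), (2,3), (2,4), (2,5), (2,6)]
arrival = 46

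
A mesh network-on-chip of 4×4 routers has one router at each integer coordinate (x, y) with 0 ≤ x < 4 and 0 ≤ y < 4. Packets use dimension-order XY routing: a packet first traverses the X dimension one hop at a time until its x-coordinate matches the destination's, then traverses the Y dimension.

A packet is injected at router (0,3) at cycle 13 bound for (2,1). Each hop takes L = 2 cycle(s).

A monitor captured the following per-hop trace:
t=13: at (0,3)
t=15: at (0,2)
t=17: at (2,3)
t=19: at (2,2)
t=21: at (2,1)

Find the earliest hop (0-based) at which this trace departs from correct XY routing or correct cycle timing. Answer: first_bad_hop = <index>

hop 1: step (+0,-1), +2 cyc — BAD: Y-move but x=0≠2

first_bad_hop = 1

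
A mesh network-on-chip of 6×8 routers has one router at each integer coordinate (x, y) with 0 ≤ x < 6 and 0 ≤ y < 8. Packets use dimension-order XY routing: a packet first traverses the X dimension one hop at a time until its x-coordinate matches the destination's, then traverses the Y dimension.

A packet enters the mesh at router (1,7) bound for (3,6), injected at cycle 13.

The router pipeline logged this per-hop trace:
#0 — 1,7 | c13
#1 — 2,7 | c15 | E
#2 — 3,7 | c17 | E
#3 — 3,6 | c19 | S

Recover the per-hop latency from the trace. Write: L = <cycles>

From hop 0 (13) to hop 1 (15): +2 cycles.
That increment is L by definition: L = 2.

L = 2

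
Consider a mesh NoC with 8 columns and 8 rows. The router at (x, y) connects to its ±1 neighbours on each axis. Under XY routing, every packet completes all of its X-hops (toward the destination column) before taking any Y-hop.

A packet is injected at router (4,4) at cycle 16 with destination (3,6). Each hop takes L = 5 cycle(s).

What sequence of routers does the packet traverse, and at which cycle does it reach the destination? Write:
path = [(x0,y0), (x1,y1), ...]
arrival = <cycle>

path = [(4,4), (3,4), (3,5), (3,6)]
arrival = 31

hop 0: (4,4) @ cyc 16
hop 1: (3,4) @ cyc 21  [W]
hop 2: (3,5) @ cyc 26  [N]
hop 3: (3,6) @ cyc 31  [N]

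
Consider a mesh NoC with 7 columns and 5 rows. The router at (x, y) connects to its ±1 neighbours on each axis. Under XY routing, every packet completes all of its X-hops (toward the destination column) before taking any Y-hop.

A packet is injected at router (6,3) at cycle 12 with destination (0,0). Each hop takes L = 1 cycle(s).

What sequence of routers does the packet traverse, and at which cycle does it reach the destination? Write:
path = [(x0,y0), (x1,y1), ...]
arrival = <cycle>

hop 0: (6,3) @ cyc 12
hop 1: (5,3) @ cyc 13  [W]
hop 2: (4,3) @ cyc 14  [W]
hop 3: (3,3) @ cyc 15  [W]
hop 4: (2,3) @ cyc 16  [W]
hop 5: (1,3) @ cyc 17  [W]
hop 6: (0,3) @ cyc 18  [W]
hop 7: (0,2) @ cyc 19  [S]
hop 8: (0,1) @ cyc 20  [S]
hop 9: (0,0) @ cyc 21  [S]

path = [(6,3), (5,3), (4,3), (3,3), (2,3), (1,3), (0,3), (0,2), (0,1), (0,0)]
arrival = 21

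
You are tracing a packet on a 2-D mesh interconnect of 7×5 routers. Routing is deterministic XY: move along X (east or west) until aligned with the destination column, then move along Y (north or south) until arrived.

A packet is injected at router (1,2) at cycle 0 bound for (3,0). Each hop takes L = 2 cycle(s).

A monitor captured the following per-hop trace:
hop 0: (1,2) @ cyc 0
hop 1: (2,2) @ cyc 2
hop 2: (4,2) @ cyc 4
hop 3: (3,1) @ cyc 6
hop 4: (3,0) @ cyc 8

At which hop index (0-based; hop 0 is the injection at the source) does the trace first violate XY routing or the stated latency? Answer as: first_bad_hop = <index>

first_bad_hop = 2

[1] (+1,+0) / 2c ⇒ ok
[2] (+2,+0) / 2c ⇒ BAD: non-unit step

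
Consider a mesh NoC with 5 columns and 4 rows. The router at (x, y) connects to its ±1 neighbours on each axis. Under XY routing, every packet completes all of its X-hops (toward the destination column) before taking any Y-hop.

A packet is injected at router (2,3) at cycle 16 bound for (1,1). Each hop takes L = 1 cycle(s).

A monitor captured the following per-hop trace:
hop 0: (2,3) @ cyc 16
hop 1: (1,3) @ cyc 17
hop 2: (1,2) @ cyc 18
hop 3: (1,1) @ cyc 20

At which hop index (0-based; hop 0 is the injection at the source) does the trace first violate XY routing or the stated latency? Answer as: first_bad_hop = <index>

first_bad_hop = 3

hop 1: step (-1,+0), +1 cyc — ok
hop 2: step (+0,-1), +1 cyc — ok
hop 3: step (+0,-1), +2 cyc — BAD: Δcyc=2≠L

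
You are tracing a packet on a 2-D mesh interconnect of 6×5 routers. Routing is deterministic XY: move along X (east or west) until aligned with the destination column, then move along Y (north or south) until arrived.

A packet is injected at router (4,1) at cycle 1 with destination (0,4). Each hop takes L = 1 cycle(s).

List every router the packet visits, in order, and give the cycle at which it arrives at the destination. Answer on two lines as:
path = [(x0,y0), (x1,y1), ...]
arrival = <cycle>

t=1: at (4,1)
t=2: at (3,1) after W
t=3: at (2,1) after W
t=4: at (1,1) after W
t=5: at (0,1) after W
t=6: at (0,2) after N
t=7: at (0,3) after N
t=8: at (0,4) after N

path = [(4,1), (3,1), (2,1), (1,1), (0,1), (0,2), (0,3), (0,4)]
arrival = 8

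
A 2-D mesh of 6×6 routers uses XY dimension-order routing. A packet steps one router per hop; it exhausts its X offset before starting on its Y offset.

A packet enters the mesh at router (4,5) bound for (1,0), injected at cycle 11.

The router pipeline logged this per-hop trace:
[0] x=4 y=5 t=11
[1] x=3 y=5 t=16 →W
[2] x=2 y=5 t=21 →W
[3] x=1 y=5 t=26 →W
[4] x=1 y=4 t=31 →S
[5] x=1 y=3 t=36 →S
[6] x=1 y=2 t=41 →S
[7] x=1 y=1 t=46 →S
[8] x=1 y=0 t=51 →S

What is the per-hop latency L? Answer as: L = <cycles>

Δcyc across hop 0→1: 16 − 11 = 5.
Each hop adds L, hence L = 5.

L = 5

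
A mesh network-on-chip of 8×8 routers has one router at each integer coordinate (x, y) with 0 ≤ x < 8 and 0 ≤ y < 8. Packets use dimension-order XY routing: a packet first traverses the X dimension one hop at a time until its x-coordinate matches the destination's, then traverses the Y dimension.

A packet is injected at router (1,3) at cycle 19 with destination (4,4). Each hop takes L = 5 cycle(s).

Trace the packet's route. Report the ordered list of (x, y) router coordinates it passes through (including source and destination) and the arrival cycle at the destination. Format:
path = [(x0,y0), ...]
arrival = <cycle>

path = [(1,3), (2,3), (3,3), (4,3), (4,4)]
arrival = 39

#0 — 1,3 | c19
#1 — 2,3 | c24 | E
#2 — 3,3 | c29 | E
#3 — 4,3 | c34 | E
#4 — 4,4 | c39 | N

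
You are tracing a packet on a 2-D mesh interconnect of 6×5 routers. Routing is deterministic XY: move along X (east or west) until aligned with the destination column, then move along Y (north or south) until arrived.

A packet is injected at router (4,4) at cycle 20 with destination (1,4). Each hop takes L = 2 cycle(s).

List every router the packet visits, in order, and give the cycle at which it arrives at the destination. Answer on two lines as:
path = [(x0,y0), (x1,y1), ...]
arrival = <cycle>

  0. router=(4,4) cycle=20 (inject)
  1. router=(3,4) cycle=22 dir=W
  2. router=(2,4) cycle=24 dir=W
  3. router=(1,4) cycle=26 dir=W

path = [(4,4), (3,4), (2,4), (1,4)]
arrival = 26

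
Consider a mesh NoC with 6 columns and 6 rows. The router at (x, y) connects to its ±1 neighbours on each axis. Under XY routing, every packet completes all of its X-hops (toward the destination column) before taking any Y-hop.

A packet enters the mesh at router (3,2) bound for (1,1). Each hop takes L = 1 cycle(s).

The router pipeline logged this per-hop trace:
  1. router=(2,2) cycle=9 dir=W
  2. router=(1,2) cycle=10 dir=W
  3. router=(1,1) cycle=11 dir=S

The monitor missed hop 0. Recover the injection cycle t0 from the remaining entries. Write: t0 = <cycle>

cyc[1] = 9 and cyc[k] = t0 + k·L for every k.
Therefore t0 = 9 − L = 8.

t0 = 8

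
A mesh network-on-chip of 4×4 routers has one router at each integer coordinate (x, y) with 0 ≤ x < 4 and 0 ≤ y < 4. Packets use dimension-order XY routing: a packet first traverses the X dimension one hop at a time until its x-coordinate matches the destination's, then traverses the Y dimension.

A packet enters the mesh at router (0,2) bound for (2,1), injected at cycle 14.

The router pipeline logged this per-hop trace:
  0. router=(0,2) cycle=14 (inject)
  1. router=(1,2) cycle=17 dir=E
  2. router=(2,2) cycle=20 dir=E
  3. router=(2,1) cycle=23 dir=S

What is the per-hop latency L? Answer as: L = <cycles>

Δcyc across hop 0→1: 17 − 14 = 3.
That increment is L by definition: L = 3.

L = 3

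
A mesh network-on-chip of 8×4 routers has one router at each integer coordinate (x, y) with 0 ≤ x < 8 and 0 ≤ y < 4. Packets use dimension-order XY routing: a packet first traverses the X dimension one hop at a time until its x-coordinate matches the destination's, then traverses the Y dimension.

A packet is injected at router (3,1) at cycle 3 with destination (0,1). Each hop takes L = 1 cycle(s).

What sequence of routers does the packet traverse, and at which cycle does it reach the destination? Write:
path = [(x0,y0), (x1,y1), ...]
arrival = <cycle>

path = [(3,1), (2,1), (1,1), (0,1)]
arrival = 6

t=3: at (3,1)
t=4: at (2,1) after W
t=5: at (1,1) after W
t=6: at (0,1) after W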